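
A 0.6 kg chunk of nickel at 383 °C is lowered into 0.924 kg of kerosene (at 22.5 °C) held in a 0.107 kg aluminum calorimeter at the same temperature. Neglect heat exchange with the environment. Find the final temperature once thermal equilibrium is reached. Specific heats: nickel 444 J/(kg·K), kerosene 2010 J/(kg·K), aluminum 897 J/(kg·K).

T_f ≈ 65.8 °C

Taking heat into each body as positive, Σ m c ΔT = 0:
0.6*444*(T − 383) + 0.924*2010*(T − 22.5) + 0.107*897*(T − 22.5) = 0
(266.4 + 1857.2 + 95.98) T = 266.4*383 + 1857.2*22.5 + 95.98*22.5
T ≈ 65.77 °C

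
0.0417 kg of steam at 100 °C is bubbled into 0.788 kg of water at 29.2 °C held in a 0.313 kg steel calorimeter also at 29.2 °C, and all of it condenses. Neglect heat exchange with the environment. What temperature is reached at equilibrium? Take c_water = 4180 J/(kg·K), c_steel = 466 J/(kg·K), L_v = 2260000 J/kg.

Conservation of energy gives ΣQ = 0:
steam→water at 100 °C releases m L_v = 0.0417·2260000 = 94242; condensate cools 100→T: 0.0417·4180·(T − 100) = 174.31(T − 100); water warms: 0.788·4180·(T − 29.2) = 3293.8(T − 29.2); steel cup: 0.313·466·(T − 29.2) = 145.86(T − 29.2)
3614 T = 94242 + 17431 + 100439 = 212112
T ≈ 58.69 °C (< 100 °C, so full condensation is consistent).

T_f ≈ 58.7 °C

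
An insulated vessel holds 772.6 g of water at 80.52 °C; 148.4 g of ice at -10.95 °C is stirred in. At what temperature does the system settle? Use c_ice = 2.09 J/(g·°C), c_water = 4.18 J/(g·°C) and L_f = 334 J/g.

T_f ≈ 53.8 °C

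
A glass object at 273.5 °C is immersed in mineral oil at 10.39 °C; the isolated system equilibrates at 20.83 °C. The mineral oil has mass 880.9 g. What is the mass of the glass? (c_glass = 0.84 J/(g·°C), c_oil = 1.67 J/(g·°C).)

m ≈ 72.4 g

Conservation of energy gives ΣQ = 0:
m·0.84·(20.83 − 273.5) + 880.9·1.67·(20.83 − 10.39) = 0
-212.24 m = -15358
m = -15358/-212.24 ≈ 72.36 g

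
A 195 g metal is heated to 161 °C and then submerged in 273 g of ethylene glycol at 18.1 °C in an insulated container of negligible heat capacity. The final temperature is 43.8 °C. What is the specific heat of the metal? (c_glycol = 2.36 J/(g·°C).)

Heat lost by the metal = heat gained by the glycol:
195×c×(161 − 43.8) = 273×2.36×(43.8 − 18.1)
22854 c = 16558  ⇒  c ≈ 0.7245 J/(g·°C)

c ≈ 0.725 J/(g·°C)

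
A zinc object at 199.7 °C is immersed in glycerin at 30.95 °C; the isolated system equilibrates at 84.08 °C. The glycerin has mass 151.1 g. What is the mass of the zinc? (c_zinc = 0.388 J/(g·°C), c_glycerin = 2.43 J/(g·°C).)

m ≈ 435 g

Heat lost by the zinc = heat gained by the glycerin:
m·0.388·(199.7 − 84.08) = 151.1·2.43·(84.08 − 30.95)
44.86 m = 19508  ⇒  m ≈ 434.9 g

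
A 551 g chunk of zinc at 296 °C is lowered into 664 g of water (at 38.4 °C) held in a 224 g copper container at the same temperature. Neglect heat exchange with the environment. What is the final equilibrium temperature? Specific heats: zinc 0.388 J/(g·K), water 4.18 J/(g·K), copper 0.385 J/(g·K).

T_f ≈ 56.3 °C

Taking heat into each body as positive, Σ m c ΔT = 0:
551·0.388·(T − 296) + 664·4.18·(T − 38.4) + 224·0.385·(T − 38.4) = 0
(213.79 + 2775.5 + 86.24) T = 213.79·296 + 2775.5·38.4 + 86.24·38.4
T ≈ 56.31 °C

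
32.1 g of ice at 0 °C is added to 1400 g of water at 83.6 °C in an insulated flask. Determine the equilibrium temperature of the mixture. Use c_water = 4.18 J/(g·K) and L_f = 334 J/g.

T_f ≈ 79.9 °C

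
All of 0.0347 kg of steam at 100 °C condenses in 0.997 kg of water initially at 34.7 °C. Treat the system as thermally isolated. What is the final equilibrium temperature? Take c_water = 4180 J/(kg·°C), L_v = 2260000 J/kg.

Taking heat into each body as positive, Σ m c ΔT = 0:
steam→water at 100 °C releases m L_v = 0.0347×2260000 = 78422; condensed water 100 °C→T: 145.05(T − 100); water warms: 0.997×4180×(T − 34.7) = 4167.5(T − 34.7)
4312.5 T = 78422 + 14505 + 144611 = 237537
T ≈ 55.08 °C (< 100 °C, so full condensation is consistent).

T_f ≈ 55.1 °C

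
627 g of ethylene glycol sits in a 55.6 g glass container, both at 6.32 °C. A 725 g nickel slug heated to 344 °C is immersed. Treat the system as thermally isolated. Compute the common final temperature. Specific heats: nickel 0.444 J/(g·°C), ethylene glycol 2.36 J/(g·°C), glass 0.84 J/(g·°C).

T_f ≈ 65.1 °C

Setting the total heat transfer to zero:
725*0.444*(T − 344) + 627*2.36*(T − 6.32) + 55.6*0.84*(T − 6.32) = 0
321.9(T − 344) + 1479.7(T − 6.32) + 46.7(T − 6.32) = 0
(321.9 + 1479.7 + 46.7) T = 321.9*344 + 1479.7*6.32 + 46.7*6.32
T = 120381 / 1848.3 = 65.1 °C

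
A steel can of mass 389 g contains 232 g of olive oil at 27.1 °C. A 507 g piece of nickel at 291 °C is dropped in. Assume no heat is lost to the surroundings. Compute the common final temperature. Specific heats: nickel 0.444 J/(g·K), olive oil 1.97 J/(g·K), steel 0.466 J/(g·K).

T_f is the heat-capacity-weighted average of the initial temperatures:
T_f = (225.11·291 + 457.04·27.1 + 181.27·27.1) / (225.11 + 457.04 + 181.27)
    = 82805 / 863.42 ≈ 95.90 °C

T_f ≈ 95.9 °C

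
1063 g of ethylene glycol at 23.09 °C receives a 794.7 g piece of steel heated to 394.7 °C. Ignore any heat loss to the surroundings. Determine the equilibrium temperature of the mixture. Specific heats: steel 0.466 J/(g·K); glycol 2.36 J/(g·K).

T_f ≈ 70.9 °C

Conservation of energy gives ΣQ = 0:
794.7*0.466*(T − 394.7) + 1063*2.36*(T − 23.09) = 0
2879 T = 204095
T = 204095 / 2879 = 70.9 °C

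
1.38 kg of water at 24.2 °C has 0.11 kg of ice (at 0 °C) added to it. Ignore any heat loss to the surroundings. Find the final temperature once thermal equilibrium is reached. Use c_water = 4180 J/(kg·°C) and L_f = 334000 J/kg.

T_f ≈ 16.5 °C

Energy balance with sensible and latent terms:
latent heat to melt: 0.11×334000 = 36740
  warm the meltwater: 459.8 T
  water: 5768.4(T − 24.2)
6228.2 T = 139595 − 36740 = 102855
T ≈ 16.51 °C. Since T > 0 °C, the all-ice-melts assumption holds.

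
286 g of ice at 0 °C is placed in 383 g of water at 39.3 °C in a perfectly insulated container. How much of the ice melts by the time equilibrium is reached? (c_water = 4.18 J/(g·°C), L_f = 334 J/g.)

Cooling the water to 0 °C releases 383×4.18×39.3 = 62917 J.
To melt every bit of ice: 286×334 = 95524 J.
That's not enough to melt it all — equilibrium is at 0 °C with ice remaining.
Mass melted = 62917/334 ≈ 188.4 g.

m_melted ≈ 188 g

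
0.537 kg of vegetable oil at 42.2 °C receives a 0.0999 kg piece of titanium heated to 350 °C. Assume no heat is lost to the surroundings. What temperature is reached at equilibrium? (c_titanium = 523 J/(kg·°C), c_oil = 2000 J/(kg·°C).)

Energy conservation, ΣQ = 0:
0.0999*523*(T − 350) + 0.537*2000*(T − 42.2) = 0
1126.2 T = 63609
T = 63609/1126.2 ≈ 56.48 °C

T_f ≈ 56.5 °C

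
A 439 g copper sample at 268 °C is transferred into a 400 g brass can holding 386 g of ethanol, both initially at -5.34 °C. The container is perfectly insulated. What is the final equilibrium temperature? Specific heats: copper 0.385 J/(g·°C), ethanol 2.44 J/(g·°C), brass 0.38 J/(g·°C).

Taking heat into each body as positive, Σ m c ΔT = 0:
439·0.385·(T − 268) + 386·2.44·(T − (-5.34)) + 400·0.38·(T − (-5.34)) = 0
(169.02 + 941.84 + 152) T = 169.02·268 + 941.84·(-5.34) + 152·(-5.34)
T = 39455/1262.9 ≈ 31.24 °C

T_f ≈ 31.2 °C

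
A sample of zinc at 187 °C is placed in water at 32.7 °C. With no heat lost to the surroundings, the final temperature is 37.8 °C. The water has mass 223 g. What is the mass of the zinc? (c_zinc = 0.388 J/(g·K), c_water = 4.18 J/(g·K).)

|Q_zinc| = |Q_water|:
m·0.388·(187 − 37.8) = 223·4.18·(37.8 − 32.7)
57.89 m = 4753.9  ⇒  m ≈ 82.12 g

m ≈ 82.1 g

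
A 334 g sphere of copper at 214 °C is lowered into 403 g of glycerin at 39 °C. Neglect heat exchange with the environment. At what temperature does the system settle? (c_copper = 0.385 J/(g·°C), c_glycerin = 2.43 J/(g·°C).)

T_f = Σ m_i c_i T_i / Σ m_i c_i:
T_f = (128.59*214 + 979.29*39) / (128.59 + 979.29)
    = 65711 / 1107.9 ≈ 59.31 °C

T_f ≈ 59.3 °C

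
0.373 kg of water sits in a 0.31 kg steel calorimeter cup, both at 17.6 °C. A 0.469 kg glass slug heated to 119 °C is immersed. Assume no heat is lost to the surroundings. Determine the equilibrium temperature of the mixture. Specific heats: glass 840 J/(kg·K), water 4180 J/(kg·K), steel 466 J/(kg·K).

T_f ≈ 36.6 °C

Energy conservation, ΣQ = 0:
0.469*840*(T − 119) + 0.373*4180*(T − 17.6) + 0.31*466*(T − 17.6) = 0
393.96(T − 119) + 1559.1(T − 17.6) + 144.46(T − 17.6) = 0
(393.96 + 1559.1 + 144.46) T = 393.96*119 + 1559.1*17.6 + 144.46*17.6
T = 76865/2097.6 ≈ 36.64 °C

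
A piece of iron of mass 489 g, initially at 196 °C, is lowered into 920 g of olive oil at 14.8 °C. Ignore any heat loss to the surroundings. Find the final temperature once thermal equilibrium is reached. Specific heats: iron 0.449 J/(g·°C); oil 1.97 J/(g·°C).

T_f ≈ 34.4 °C

Set heat shed by the hot body equal to heat absorbed by the cold body:
489×0.449×(196 − T) = 920×1.97×(T − 14.8)
219.56(196 − T) = 1812.4(T − 14.8)
2032 T = 69857  ⇒  T ≈ 34.38 °C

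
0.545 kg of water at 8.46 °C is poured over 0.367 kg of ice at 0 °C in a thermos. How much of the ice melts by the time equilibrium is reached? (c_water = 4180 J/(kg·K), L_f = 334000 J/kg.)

Heat available from the water dropping to 0 °C: 0.545×4180×8.46 = 19273 J.
Fully melting the ice requires m_ice L_f = 0.367×334000 = 122578 J.
Since 19273 < 122578 J, not all the ice melts; equilibrium is at 0 °C.
m_melted×334000 = 19273  ⇒  m_melted ≈ 0.0577 kg.

m_melted ≈ 0.0577 kg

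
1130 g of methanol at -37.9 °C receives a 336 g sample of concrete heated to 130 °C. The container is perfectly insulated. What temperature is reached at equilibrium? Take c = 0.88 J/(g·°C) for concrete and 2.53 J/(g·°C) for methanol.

T_f ≈ -22.2 °C

Heat lost by the concrete equals heat gained by the methanol:
336×0.88×(130 − T) = 1130×2.53×(T − (-37.9))
295.68(130 − T) = 2858.9(T − (-37.9))
3154.6 T = -69914  ⇒  T ≈ -22.16 °C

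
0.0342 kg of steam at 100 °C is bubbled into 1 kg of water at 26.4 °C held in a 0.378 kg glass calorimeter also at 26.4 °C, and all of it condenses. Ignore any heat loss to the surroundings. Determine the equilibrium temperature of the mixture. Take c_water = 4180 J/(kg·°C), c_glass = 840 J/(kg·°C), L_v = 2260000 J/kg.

T_f ≈ 45.3 °C

Heat gained plus heat lost sum to zero:
steam→water at 100 °C releases m L_v = 0.0342×2260000 = 77292; condensate cools 100→T: 0.0342×4180×(T − 100) = 142.96(T − 100); original water: 4180(T − 26.4); cup: 317.52(T − 26.4)
4640.5 T = 77292 + 14296 + 118735 = 210322
T ≈ 45.32 °C, under the boiling point, so the assumption holds.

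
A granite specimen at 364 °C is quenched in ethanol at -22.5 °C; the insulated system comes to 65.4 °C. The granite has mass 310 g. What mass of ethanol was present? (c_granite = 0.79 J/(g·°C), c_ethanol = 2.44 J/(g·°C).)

m ≈ 341 g

|Q_granite| = |Q_ethanol|:
310×0.79×(364 − 65.4) = m×2.44×(65.4 − (-22.5))
214.48 m = 73127  ⇒  m ≈ 341 g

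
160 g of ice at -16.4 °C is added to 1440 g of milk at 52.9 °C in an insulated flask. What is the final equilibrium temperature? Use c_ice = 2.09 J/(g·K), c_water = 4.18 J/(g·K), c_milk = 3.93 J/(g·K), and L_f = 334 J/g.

T_f ≈ 38.0 °C

Heat gained plus heat lost sum to zero:
ice -16.4→0 °C: 160·2.09·16.4 = 5484.2; melt ice: 160·334 = 53440; warm the meltwater: 668.8 T; milk: 5659.2(T − 52.9)
6328 T = 299372 − 58924 = 240448
T ≈ 38.00 °C. Since T > 0 °C, the all-ice-melts assumption holds.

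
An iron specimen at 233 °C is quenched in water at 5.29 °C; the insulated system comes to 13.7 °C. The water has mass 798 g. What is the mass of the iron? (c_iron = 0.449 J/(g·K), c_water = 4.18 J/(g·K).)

m ≈ 285 g

Heat lost by the iron = heat gained by the water:
m×0.449×(233 − 13.7) = 798×4.18×(13.7 − 5.29)
98.47 m = 28053  ⇒  m ≈ 284.9 g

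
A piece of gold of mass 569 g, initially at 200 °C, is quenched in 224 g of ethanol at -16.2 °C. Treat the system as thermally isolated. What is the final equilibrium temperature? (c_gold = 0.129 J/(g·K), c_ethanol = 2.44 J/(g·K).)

Heat lost by the gold equals heat gained by the ethanol:
569*0.129*(200 − T) = 224*2.44*(T − (-16.2))
73.4(200 − T) = 546.56(T − (-16.2))
619.96 T = 5825.9  ⇒  T ≈ 9.40 °C

T_f ≈ 9.4 °C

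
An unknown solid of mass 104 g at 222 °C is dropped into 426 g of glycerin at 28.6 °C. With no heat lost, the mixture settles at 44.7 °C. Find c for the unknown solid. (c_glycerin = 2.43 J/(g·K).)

c ≈ 0.904 J/(g·K)

m_s c (T_s − T_f) = m_glycerin c_glycerin (T_f − T_0):
104·c·(222 − 44.7) = 426·2.43·(44.7 − 28.6)
18439 c = 16666  ⇒  c ≈ 0.9039 J/(g·K)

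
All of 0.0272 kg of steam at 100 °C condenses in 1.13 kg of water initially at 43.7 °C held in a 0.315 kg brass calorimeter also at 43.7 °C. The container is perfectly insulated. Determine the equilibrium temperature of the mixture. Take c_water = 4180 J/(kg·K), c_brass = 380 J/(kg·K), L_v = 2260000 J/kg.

T_f ≈ 57.4 °C

Energy balance with sensible and latent terms:
steam→water at 100 °C releases m L_v = 0.0272×2260000 = 61472
  condensate cools 100→T: 0.0272×4180×(T − 100) = 113.7(T − 100)
  original water: 4723.4(T − 43.7)
  cup: 119.7(T − 43.7)
4956.8 T = 61472 + 11370 + 211643 = 284485
T ≈ 57.39 °C (< 100 °C, so full condensation is consistent).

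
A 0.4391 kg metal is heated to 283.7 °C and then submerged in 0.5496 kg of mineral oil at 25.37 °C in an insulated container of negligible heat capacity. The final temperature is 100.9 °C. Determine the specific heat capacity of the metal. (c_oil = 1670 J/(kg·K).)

c ≈ 864 J/(kg·K)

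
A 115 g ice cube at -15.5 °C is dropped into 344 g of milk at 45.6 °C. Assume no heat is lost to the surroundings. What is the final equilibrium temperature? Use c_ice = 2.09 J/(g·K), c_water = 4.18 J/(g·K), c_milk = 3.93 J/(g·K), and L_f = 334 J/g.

Energy conservation, ΣQ = 0:
warm ice to 0 °C: 115×2.09×(0 − (-15.5)) = 3725.4; fusion: m_ice L_f = 115×334 = 38410; meltwater 0→T: 115×4.18×T = 480.7 T; milk cools: 344×3.93×(T − 45.6) = 1351.9(T − 45.6)
1832.6 T = 61648 − 42135 = 19512
T ≈ 10.65 °C. Since T > 0 °C, the all-ice-melts assumption holds.

T_f ≈ 10.6 °C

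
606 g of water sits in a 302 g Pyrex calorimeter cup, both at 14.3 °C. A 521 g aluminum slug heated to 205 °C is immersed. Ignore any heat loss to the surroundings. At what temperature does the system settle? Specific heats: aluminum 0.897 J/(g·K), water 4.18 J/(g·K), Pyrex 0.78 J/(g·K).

T_f ≈ 41.8 °C

Net heat exchanged in the isolated system is zero:
521·0.897·(T − 205) + 606·4.18·(T − 14.3) + 302·0.78·(T − 14.3) = 0
467.34(T − 205) + 2533.1(T − 14.3) + 235.56(T − 14.3) = 0
3236 T = 135396
T ≈ 41.84 °C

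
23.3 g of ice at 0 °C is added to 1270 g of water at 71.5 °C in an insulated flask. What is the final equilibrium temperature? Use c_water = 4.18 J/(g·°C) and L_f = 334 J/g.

T_f ≈ 68.8 °C

Conservation of energy gives ΣQ = 0:
melt ice: 23.3×334 = 7782.2
  meltwater 0→T: 23.3×4.18×T = 97.39 T
  water: 5308.6(T − 71.5)
5406 T = 379565 − 7782.2 = 371783
T ≈ 68.77 °C — above 0 °C, consistent with complete melting.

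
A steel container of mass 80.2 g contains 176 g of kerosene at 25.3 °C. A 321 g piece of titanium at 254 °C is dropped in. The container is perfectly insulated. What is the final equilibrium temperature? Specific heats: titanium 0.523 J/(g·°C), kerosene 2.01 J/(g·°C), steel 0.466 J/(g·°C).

Net heat exchanged in the isolated system is zero:
321*0.523*(T − 254) + 176*2.01*(T − 25.3) + 80.2*0.466*(T − 25.3) = 0
167.88(T − 254) + 353.76(T − 25.3) + 37.37(T − 25.3) = 0
(167.88 + 353.76 + 37.37) T = 167.88*254 + 353.76*25.3 + 37.37*25.3
T = 52538 / 559.02 = 94 °C

T_f ≈ 94.0 °C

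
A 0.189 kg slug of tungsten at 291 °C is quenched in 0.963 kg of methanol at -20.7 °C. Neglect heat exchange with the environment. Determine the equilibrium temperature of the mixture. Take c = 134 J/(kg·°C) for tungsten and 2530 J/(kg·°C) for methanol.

Let T be the final temperature. ΣQ_i = 0:
0.189×134×(T − 291) + 0.963×2530×(T − (-20.7)) = 0
25.33(T − 291) + 2436.4(T − (-20.7)) = 0
(25.33 + 2436.4) T = 25.33×291 + 2436.4×(-20.7)
T ≈ -17.49 °C

T_f ≈ -17.5 °C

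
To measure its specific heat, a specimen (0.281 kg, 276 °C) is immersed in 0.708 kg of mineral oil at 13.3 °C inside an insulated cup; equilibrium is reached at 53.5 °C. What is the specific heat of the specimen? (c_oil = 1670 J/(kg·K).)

c ≈ 760 J/(kg·K)

m_s c (T_s − T_f) = m_oil c_oil (T_f − T_0):
0.281×c×(276 − 53.5) = 0.708×1670×(53.5 − 13.3)
62.52 c = 47531  ⇒  c ≈ 760.2 J/(kg·K)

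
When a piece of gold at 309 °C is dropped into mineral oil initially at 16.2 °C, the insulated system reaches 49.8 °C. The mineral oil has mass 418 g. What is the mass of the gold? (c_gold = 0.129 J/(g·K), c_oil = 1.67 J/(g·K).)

Heat gained plus heat lost sum to zero:
m×0.129×(49.8 − 309) + 418×1.67×(49.8 − 16.2) = 0
-33.44 m = -23455
m = -23455/-33.44 ≈ 701.5 g

m ≈ 701 g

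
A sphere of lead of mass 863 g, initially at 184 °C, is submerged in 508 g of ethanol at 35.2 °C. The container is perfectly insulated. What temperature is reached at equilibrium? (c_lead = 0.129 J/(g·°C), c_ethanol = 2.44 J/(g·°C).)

Conservation of energy gives ΣQ = 0:
863·0.129·(T − 184) + 508·2.44·(T − 35.2) = 0
(111.33 + 1239.5) T = 111.33·184 + 1239.5·35.2
T = 64115 / 1350.8 = 47.5 °C

T_f ≈ 47.5 °C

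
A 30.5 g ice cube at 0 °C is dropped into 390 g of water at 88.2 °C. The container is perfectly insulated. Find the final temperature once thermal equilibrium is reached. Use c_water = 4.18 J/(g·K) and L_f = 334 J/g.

Net heat exchanged in the isolated system is zero:
melt ice: 30.5·334 = 10187
  meltwater 0→T: 30.5·4.18·T = 127.49 T
  water: 1630.2(T − 88.2)
1757.7 T = 143784 − 10187 = 133597
T ≈ 76.01 °C — above 0 °C, consistent with complete melting.

T_f ≈ 76.0 °C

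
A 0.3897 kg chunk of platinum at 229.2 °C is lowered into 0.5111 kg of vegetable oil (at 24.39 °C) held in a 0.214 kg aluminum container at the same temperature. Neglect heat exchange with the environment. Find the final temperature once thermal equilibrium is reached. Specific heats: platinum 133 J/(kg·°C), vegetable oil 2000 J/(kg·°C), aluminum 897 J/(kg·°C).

T_f = Σ m_i c_i T_i / Σ m_i c_i:
T_f = (51.83×229.2 + 1022.2×24.39 + 191.96×24.39) / (51.83 + 1022.2 + 191.96)
    = 41493 / 1266 ≈ 32.78 °C

T_f ≈ 32.8 °C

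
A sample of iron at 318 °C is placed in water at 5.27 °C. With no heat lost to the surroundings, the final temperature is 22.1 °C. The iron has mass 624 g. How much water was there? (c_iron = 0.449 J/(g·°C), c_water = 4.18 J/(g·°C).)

Setting the total heat transfer to zero:
624×0.449×(22.1 − 318) + m×4.18×(22.1 − 5.27) = 0
70.35 m = 82904
m = 82904/70.35 ≈ 1178 g

m ≈ 1180 g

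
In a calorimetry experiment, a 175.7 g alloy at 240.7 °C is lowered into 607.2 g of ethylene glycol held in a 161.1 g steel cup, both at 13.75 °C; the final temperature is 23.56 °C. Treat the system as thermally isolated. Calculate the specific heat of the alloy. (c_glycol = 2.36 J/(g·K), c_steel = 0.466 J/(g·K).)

c ≈ 0.388 J/(g·K)

Energy conservation, ΣQ = 0:
175.7×c×(23.56 − 240.7) + 607.2×2.36×(23.56 − 13.75) + 161.1×0.466×(23.56 − 13.75) = 0
-38151 c = -14794
c = -14794/-38151 ≈ 0.3878 J/(g·K)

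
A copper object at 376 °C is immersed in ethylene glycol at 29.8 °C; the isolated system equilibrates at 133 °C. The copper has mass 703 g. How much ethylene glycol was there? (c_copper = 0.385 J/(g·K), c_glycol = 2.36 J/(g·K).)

Conservation of energy gives ΣQ = 0:
703×0.385×(133 − 376) + m×2.36×(133 − 29.8) = 0
243.55 m = 65769
m = 65769/243.55 ≈ 270 g

m ≈ 270 g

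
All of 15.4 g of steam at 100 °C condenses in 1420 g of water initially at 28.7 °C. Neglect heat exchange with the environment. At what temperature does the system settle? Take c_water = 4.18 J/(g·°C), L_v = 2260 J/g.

T_f ≈ 35.3 °C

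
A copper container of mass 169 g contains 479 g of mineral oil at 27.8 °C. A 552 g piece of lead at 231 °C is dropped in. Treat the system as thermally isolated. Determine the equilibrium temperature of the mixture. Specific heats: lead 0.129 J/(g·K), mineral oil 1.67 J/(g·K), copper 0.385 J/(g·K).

T_f ≈ 43.3 °C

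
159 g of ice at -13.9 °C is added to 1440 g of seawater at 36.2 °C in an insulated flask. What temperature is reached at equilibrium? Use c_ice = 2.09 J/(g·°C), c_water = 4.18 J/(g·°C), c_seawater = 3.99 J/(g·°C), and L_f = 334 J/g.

T_f ≈ 23.4 °C

Energy balance with sensible and latent terms:
warm ice to 0 °C: 159·2.09·(0 − (-13.9)) = 4619.1; fusion: m_ice L_f = 159·334 = 53106; meltwater 0→T: 159·4.18·T = 664.62 T; seawater: 5745.6(T − 36.2)
6410.2 T = 207991 − 57725 = 150266
T ≈ 23.44 °C — above 0 °C, consistent with complete melting.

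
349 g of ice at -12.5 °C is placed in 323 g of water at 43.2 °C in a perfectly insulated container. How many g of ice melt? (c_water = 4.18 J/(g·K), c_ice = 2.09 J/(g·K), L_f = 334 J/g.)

Water can give up m c ΔT = 323×4.18×43.2 = 58326 J before reaching 0 °C.
Warming the ice to 0 °C takes 349×2.09×12.5 = 9117.6 J, leaving 49208 J for melting.
Melting all 349 g of ice would need 349×334 = 116566 J.
Since 49208 < 116566 J, not all the ice melts; equilibrium is at 0 °C.
m_melt = 49208 / L_f = 147.3 g.

m_melted ≈ 147 g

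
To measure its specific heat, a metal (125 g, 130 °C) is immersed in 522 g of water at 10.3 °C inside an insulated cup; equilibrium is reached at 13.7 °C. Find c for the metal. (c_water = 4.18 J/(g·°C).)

c ≈ 0.51 J/(g·°C)

Heat lost by the metal = heat gained by the water:
125×c×(130 − 13.7) = 522×4.18×(13.7 − 10.3)
14538 c = 7418.7  ⇒  c ≈ 0.5103 J/(g·°C)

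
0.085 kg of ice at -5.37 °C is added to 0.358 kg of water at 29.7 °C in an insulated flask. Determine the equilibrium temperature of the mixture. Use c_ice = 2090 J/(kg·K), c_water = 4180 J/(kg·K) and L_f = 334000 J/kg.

T_f ≈ 8.2 °C

Net heat exchanged in the isolated system is zero:
warm ice to 0 °C: 0.085×2090×(0 − (-5.37)) = 953.98; melt ice: 0.085×334000 = 28390; meltwater 0→T: 0.085×4180×T = 355.3 T; water cools: 0.358×4180×(T − 29.7) = 1496.4(T − 29.7)
1851.7 T = 44444 − 29344 = 15100
T ≈ 8.15 °C (positive, so assuming full melt was valid).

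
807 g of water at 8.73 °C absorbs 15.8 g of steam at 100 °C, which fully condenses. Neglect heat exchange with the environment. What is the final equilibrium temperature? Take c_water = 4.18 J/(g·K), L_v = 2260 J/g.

T_f ≈ 20.9 °C

Conservation of energy gives ΣQ = 0:
latent heat released on condensation: 15.8×2260 = 35708; condensate cools 100→T: 15.8×4.18×(T − 100) = 66.04(T − 100); original water: 3373.3(T − 8.73)
3439.3 T = 35708 + 6604.4 + 29449 = 71761
T ≈ 20.86 °C (< 100 °C, so full condensation is consistent).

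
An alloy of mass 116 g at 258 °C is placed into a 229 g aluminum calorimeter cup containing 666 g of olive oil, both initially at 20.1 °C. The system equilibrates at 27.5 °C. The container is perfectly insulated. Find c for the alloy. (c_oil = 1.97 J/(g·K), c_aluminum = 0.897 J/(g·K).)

c ≈ 0.42 J/(g·K)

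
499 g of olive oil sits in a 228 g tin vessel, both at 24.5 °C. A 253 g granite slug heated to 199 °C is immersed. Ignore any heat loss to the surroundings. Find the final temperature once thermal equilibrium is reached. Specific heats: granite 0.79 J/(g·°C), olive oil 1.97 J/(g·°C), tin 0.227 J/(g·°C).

T_f ≈ 52.7 °C

Taking heat into each body as positive, Σ m c ΔT = 0:
253×0.79×(T − 199) + 499×1.97×(T − 24.5) + 228×0.227×(T − 24.5) = 0
1234.7 T = 65126
T ≈ 52.75 °C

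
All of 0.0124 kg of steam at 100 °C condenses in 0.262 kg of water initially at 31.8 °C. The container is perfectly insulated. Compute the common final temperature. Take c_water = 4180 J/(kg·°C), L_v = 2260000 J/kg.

Conservation of energy gives ΣQ = 0:
condense steam: −0.0124·2260000 = −28024
  condensate cools 100→T: 0.0124·4180·(T − 100) = 51.83(T − 100)
  original water: 1095.2(T − 31.8)
1147 T = 28024 + 5183.2 + 34826 = 68033
T ≈ 59.31 °C — below 100 °C, confirming all the steam condensed.

T_f ≈ 59.3 °C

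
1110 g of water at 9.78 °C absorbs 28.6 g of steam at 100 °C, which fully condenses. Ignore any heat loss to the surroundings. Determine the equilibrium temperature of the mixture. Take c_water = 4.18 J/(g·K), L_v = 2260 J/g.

T_f ≈ 25.6 °C

Energy conservation, ΣQ = 0:
steam→water at 100 °C releases m L_v = 28.6×2260 = 64636; condensed water 100 °C→T: 119.55(T − 100); water warms: 1110×4.18×(T − 9.78) = 4639.8(T − 9.78)
4759.3 T = 64636 + 11955 + 45377 = 121968
T ≈ 25.63 °C — below 100 °C, confirming all the steam condensed.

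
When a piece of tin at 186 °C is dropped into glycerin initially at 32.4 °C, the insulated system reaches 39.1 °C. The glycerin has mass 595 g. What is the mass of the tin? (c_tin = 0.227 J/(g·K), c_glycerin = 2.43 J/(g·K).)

m ≈ 291 g

Heat lost by the tin = heat gained by the glycerin:
m·0.227·(186 − 39.1) = 595·2.43·(39.1 − 32.4)
33.35 m = 9687.2  ⇒  m ≈ 290.5 g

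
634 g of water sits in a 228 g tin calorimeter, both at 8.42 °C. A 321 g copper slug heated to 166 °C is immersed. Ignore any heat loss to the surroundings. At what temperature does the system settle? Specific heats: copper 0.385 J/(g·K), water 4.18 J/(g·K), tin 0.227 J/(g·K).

T_f ≈ 15.3 °C

T_f is the heat-capacity-weighted average of the initial temperatures:
T_f = (123.59*166 + 2650.1*8.42 + 51.76*8.42) / (123.59 + 2650.1 + 51.76)
    = 43265 / 2825.5 ≈ 15.31 °C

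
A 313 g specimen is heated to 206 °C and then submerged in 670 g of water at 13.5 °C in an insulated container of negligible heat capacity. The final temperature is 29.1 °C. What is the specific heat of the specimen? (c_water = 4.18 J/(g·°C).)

Heat gained plus heat lost sum to zero:
313·c·(29.1 − 206) + 670·4.18·(29.1 − 13.5) = 0
-55370 c = -43689
c = -43689/-55370 ≈ 0.789 J/(g·°C)

c ≈ 0.789 J/(g·°C)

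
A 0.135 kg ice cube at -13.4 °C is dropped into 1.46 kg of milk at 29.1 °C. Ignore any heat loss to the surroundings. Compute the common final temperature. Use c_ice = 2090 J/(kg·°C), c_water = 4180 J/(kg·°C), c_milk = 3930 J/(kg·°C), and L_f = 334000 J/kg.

T_f ≈ 18.7 °C

Heat gained plus heat lost sum to zero:
warm ice to 0 °C: 0.135·2090·(0 − (-13.4)) = 3780.8
  fusion: m_ice L_f = 0.135·334000 = 45090
  warm the meltwater: 564.3 T
  milk cools: 1.46·3930·(T − 29.1) = 5737.8(T − 29.1)
6302.1 T = 166970 − 48871 = 118099
T ≈ 18.74 °C (positive, so assuming full melt was valid).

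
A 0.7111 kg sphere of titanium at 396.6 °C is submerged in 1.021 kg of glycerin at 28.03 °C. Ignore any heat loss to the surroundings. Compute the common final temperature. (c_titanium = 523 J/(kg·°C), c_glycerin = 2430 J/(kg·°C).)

With ΣQ=0 the equilibrium temperature is the m·c-weighted mean:
T_f = (371.91×396.6 + 2481×28.03) / (371.91 + 2481)
    = 217041 / 2852.9 ≈ 76.08 °C

T_f ≈ 76.1 °C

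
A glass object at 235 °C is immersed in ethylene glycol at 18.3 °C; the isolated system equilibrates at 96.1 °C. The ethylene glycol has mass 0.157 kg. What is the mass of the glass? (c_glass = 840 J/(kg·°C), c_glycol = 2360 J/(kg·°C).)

Heat lost by the glass = heat gained by the glycol:
m×840×(235 − 96.1) = 0.157×2360×(96.1 − 18.3)
116676 m = 28826  ⇒  m ≈ 0.2471 kg

m ≈ 0.247 kg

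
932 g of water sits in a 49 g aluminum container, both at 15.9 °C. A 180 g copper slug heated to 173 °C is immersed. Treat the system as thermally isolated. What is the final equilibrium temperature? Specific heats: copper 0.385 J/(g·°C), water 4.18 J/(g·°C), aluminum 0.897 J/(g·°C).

T_f ≈ 18.6 °C

Energy conservation, ΣQ = 0:
180·0.385·(T − 173) + 932·4.18·(T − 15.9) + 49·0.897·(T − 15.9) = 0
69.3(T − 173) + 3895.8(T − 15.9) + 43.95(T − 15.9) = 0
4009 T = 74630
T ≈ 18.62 °C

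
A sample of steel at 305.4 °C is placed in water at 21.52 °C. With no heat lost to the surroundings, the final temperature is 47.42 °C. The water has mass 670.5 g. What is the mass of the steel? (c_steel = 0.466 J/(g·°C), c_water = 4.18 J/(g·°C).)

|Q_steel| = |Q_water|:
m·0.466·(305.4 − 47.42) = 670.5·4.18·(47.42 − 21.52)
120.22 m = 72590  ⇒  m ≈ 603.8 g

m ≈ 604 g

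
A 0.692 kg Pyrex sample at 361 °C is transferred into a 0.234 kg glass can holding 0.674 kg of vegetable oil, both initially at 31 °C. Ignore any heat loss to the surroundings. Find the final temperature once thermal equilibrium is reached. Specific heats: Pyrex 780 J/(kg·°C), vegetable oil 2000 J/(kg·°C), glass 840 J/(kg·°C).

Taking heat into each body as positive, Σ m c ΔT = 0:
0.692×780×(T − 361) + 0.674×2000×(T − 31) + 0.234×840×(T − 31) = 0
539.76(T − 361) + 1348(T − 31) + 196.56(T − 31) = 0
(539.76 + 1348 + 196.56) T = 539.76×361 + 1348×31 + 196.56×31
T = 242735/2084.3 ≈ 116.46 °C

T_f ≈ 116.5 °C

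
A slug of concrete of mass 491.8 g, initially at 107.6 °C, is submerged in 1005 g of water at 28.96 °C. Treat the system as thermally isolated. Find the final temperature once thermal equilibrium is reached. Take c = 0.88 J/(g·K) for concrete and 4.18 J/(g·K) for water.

T_f ≈ 36.3 °C

|Q_concrete| = |Q_water|:
491.8·0.88·(107.6 − T) = 1005·4.18·(T − 28.96)
432.78(107.6 − T) = 4200.9(T − 28.96)
4633.7 T = 168226  ⇒  T ≈ 36.30 °C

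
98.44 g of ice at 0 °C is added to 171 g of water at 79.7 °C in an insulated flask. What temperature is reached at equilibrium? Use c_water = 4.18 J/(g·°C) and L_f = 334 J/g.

T_f ≈ 21.4 °C

Sum of m c ΔT and latent-heat terms is zero:
melt ice: 98.44×334 = 32879
  meltwater 0→T: 98.44×4.18×T = 411.48 T
  water: 714.78(T − 79.7)
1126.3 T = 56968 − 32879 = 24089
T ≈ 21.39 °C. Since T > 0 °C, the all-ice-melts assumption holds.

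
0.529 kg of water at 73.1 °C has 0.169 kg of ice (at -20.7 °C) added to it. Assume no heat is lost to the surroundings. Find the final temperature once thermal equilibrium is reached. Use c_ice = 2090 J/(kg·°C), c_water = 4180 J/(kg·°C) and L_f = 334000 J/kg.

T_f ≈ 33.5 °C

Heat gained plus heat lost sum to zero:
ice -20.7→0 °C: 0.169×2090×20.7 = 7311.4
  fusion: m_ice L_f = 0.169×334000 = 56446
  meltwater 0→T: 0.169×4180×T = 706.42 T
  water: 2211.2(T − 73.1)
2917.6 T = 161640 − 63757 = 97883
T ≈ 33.55 °C — above 0 °C, consistent with complete melting.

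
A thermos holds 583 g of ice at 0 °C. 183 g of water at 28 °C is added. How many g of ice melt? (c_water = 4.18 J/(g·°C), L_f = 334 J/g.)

Heat available from the water dropping to 0 °C: 183·4.18·28 = 21418 J.
Fully melting the ice requires m_ice L_f = 583·334 = 194722 J.
Since 21418 < 194722 J, not all the ice melts; equilibrium is at 0 °C.
Mass melted = 21418/334 ≈ 64.13 g.

m_melted ≈ 64.1 g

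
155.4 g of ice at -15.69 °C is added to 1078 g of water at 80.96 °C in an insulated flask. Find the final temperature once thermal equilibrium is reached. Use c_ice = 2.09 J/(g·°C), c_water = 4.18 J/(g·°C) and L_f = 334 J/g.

T_f ≈ 59.7 °C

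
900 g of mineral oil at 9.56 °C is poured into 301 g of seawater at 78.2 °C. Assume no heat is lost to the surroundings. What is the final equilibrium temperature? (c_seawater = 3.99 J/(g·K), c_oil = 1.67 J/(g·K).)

T_f ≈ 40.0 °C

Set heat shed by the hot body equal to heat absorbed by the cold body:
301*3.99*(78.2 − T) = 900*1.67*(T − 9.56)
1201(78.2 − T) = 1503(T − 9.56)
2704 T = 108286  ⇒  T ≈ 40.05 °C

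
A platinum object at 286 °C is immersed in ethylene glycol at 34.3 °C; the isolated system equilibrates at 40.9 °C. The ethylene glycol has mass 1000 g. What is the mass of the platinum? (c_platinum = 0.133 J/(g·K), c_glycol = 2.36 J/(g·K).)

Taking heat into each body as positive, Σ m c ΔT = 0:
m×0.133×(40.9 − 286) + 1000×2.36×(40.9 − 34.3) = 0
-32.6 m = -15576
m = -15576/-32.6 ≈ 477.8 g

m ≈ 478 g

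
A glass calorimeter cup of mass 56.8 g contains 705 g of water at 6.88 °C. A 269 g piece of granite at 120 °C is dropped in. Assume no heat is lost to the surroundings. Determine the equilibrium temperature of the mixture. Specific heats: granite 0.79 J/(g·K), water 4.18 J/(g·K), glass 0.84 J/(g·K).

T_f ≈ 14.4 °C

Energy conservation, ΣQ = 0:
269·0.79·(T − 120) + 705·4.18·(T − 6.88) + 56.8·0.84·(T − 6.88) = 0
(212.51 + 2946.9 + 47.71) T = 212.51·120 + 2946.9·6.88 + 47.71·6.88
T = 46104/3207.1 ≈ 14.38 °C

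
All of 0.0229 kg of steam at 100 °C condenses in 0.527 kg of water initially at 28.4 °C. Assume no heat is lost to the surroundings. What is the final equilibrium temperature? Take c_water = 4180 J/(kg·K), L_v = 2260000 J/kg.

Taking heat into each body as positive, Σ m c ΔT = 0:
steam→water at 100 °C releases m L_v = 0.0229·2260000 = 51754
  condensate cools 100→T: 0.0229·4180·(T − 100) = 95.72(T − 100)
  water warms: 0.527·4180·(T − 28.4) = 2202.9(T − 28.4)
2298.6 T = 51754 + 9572.2 + 62561 = 123887
T ≈ 53.90 °C (< 100 °C, so full condensation is consistent).

T_f ≈ 53.9 °C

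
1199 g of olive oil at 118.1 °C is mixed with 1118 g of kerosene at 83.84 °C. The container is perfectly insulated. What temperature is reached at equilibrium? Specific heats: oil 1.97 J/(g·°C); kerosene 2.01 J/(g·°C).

Taking heat into each body as positive, Σ m c ΔT = 0:
1199*1.97*(T − 118.1) + 1118*2.01*(T − 83.84) = 0
2362(T − 118.1) + 2247.2(T − 83.84) = 0
4609.2 T = 467359
T = 467359 / 4609.2 = 101 °C

T_f ≈ 101.4 °C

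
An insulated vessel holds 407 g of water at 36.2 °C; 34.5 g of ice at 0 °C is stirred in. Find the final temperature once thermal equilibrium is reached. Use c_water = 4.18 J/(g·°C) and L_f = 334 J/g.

Energy balance with sensible and latent terms:
fusion: m_ice L_f = 34.5×334 = 11523
  meltwater 0→T: 34.5×4.18×T = 144.21 T
  water: 1701.3(T − 36.2)
1845.5 T = 61586 − 11523 = 50063
T ≈ 27.13 °C. Since T > 0 °C, the all-ice-melts assumption holds.

T_f ≈ 27.1 °C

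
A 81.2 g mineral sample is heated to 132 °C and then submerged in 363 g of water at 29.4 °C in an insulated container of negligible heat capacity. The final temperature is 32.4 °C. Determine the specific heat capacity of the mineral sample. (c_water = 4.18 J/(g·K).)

c ≈ 0.563 J/(g·K)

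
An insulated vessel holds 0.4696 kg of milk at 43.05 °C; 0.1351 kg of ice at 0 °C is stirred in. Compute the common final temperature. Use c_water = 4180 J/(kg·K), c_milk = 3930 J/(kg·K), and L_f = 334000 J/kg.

T_f ≈ 14.2 °C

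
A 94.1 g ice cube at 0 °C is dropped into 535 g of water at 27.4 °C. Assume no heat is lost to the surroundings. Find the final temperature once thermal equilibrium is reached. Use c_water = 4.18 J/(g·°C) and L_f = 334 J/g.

T_f ≈ 11.3 °C

Energy balance with sensible and latent terms:
melt ice: 94.1×334 = 31429
  meltwater 0→T: 94.1×4.18×T = 393.34 T
  water: 2236.3(T − 27.4)
2629.6 T = 61275 − 31429 = 29845
T ≈ 11.35 °C — above 0 °C, consistent with complete melting.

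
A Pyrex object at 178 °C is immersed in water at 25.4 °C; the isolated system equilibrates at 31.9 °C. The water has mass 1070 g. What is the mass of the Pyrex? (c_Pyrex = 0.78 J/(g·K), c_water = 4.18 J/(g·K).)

m ≈ 255 g

Heat lost by the Pyrex = heat gained by the water:
m×0.78×(178 − 31.9) = 1070×4.18×(31.9 − 25.4)
113.96 m = 29072  ⇒  m ≈ 255.1 g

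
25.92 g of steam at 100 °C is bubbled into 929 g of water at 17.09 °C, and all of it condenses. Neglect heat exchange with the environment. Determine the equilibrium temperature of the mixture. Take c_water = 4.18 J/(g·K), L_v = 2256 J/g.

Net heat exchanged in the isolated system is zero:
condense steam: −25.92×2256 = −58476
  condensed water 100 °C→T: 108.35(T − 100)
  water warms: 929×4.18×(T − 17.09) = 3883.2(T − 17.09)
3991.6 T = 58476 + 10835 + 66364 = 135674
T ≈ 33.99 °C — below 100 °C, confirming all the steam condensed.

T_f ≈ 34.0 °C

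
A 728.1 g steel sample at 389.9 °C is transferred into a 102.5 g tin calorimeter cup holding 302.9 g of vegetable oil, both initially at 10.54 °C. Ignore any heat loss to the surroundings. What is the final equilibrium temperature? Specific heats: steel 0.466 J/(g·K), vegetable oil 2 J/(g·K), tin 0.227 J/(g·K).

T_f ≈ 143.5 °C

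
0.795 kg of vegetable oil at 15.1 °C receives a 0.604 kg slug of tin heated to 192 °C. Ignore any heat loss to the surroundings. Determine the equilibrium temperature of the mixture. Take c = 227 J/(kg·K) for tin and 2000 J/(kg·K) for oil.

Setting the total heat transfer to zero:
0.604×227×(T − 192) + 0.795×2000×(T − 15.1) = 0
137.11(T − 192) + 1590(T − 15.1) = 0
1727.1 T = 50334
T ≈ 29.14 °C

T_f ≈ 29.1 °C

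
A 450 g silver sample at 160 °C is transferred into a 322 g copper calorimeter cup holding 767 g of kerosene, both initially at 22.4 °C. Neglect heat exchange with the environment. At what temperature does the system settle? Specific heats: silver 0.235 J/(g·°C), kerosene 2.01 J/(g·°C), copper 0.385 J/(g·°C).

T_f is the heat-capacity-weighted average of the initial temperatures:
T_f = (105.75·160 + 1541.7·22.4 + 123.97·22.4) / (105.75 + 1541.7 + 123.97)
    = 54230 / 1771.4 ≈ 30.61 °C

T_f ≈ 30.6 °C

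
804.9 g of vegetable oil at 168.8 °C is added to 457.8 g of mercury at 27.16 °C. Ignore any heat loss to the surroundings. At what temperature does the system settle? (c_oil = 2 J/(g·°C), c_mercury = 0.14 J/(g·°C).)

T_f ≈ 163.4 °C

Setting the total heat transfer to zero:
804.9*2*(T − 168.8) + 457.8*0.14*(T − 27.16) = 0
1673.9 T = 273475
T = 273475/1673.9 ≈ 163.38 °C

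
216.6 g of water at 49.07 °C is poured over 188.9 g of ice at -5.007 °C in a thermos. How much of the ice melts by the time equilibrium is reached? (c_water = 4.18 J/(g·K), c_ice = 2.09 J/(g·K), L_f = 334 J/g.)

Heat available from the water dropping to 0 °C: 216.6·4.18·49.07 = 44427 J.
Warming the ice to 0 °C takes 188.9·2.09·5.007 = 1976.8 J, leaving 42451 J for melting.
Fully melting the ice requires m_ice L_f = 188.9·334 = 63093 J.
That's not enough to melt it all — equilibrium is at 0 °C with ice remaining.
m_melted·334 = 42451  ⇒  m_melted ≈ 127.1 g.

m_melted ≈ 127 g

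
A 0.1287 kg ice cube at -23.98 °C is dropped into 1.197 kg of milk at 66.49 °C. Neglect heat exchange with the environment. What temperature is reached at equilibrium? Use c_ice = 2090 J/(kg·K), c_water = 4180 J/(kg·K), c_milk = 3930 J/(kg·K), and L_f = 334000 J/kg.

Sum of m c ΔT and latent-heat terms is zero:
ice -23.98→0 °C: 0.1287×2090×23.98 = 6450.2
  fusion: m_ice L_f = 0.1287×334000 = 42986
  warm the meltwater: 537.97 T
  milk: 4704.2(T − 66.49)
5242.2 T = 312783 − 49436 = 263347
T ≈ 50.24 °C — above 0 °C, consistent with complete melting.

T_f ≈ 50.2 °C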